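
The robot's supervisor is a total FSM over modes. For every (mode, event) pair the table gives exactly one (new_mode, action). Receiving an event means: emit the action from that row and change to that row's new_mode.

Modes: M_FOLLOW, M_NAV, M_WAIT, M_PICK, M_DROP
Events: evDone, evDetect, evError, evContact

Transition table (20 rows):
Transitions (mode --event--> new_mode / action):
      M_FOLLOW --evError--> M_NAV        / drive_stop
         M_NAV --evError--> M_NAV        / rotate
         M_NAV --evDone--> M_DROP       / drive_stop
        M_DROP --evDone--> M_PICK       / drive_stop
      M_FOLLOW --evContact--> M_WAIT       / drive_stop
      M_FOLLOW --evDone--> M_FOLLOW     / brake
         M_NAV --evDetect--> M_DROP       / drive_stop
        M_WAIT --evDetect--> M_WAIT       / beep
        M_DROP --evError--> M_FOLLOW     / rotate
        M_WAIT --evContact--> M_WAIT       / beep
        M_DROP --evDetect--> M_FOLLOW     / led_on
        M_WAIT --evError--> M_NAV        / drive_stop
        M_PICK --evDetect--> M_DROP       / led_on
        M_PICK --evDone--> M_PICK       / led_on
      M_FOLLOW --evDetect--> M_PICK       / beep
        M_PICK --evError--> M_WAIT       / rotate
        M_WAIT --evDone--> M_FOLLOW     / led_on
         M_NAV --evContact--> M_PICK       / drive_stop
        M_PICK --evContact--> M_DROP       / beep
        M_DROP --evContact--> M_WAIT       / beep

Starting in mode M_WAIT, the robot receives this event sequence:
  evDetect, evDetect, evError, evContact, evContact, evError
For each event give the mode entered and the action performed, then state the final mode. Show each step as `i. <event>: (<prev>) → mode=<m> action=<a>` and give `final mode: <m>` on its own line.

1. evDetect: (M_WAIT) → mode=M_WAIT action=beep
2. evDetect: (M_WAIT) → mode=M_WAIT action=beep
3. evError: (M_WAIT) → mode=M_NAV action=drive_stop
4. evContact: (M_NAV) → mode=M_PICK action=drive_stop
5. evContact: (M_PICK) → mode=M_DROP action=beep
6. evError: (M_DROP) → mode=M_FOLLOW action=rotate

final mode: M_FOLLOW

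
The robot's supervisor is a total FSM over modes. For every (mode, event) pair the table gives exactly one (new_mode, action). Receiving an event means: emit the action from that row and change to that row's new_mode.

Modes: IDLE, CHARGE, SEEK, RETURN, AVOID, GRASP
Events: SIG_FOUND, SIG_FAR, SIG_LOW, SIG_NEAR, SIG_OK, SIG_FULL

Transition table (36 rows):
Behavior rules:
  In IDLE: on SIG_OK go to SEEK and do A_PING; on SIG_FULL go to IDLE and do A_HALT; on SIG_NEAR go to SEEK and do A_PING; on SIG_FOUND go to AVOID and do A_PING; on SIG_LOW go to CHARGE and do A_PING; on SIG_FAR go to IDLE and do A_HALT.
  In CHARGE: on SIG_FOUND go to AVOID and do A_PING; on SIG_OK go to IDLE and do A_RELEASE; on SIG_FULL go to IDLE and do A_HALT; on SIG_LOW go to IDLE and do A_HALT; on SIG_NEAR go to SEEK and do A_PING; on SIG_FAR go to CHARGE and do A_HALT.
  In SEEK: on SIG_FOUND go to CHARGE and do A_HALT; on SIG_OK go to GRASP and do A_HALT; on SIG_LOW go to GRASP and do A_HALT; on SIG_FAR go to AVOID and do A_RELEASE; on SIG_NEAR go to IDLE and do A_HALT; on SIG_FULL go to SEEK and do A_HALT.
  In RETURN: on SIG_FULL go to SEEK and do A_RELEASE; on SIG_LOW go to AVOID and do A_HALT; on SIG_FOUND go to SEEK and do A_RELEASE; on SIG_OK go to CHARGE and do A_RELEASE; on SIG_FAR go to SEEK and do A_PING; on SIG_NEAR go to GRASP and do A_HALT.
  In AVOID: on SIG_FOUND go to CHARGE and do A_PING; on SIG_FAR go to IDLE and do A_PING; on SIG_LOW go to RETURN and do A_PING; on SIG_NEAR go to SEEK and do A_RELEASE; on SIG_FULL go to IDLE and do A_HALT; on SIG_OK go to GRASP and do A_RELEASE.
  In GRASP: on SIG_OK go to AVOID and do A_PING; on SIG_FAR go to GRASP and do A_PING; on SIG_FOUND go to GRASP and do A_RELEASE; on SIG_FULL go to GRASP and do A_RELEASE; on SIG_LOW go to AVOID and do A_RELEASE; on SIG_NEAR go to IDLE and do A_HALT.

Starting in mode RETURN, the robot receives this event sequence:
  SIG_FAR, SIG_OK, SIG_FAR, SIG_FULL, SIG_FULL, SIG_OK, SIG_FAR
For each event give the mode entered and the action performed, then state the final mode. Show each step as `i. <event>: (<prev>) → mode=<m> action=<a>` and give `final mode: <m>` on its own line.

final mode: IDLE

1. SIG_FAR: (RETURN) → mode=SEEK action=A_PING
2. SIG_OK: (SEEK) → mode=GRASP action=A_HALT
3. SIG_FAR: (GRASP) → mode=GRASP action=A_PING
4. SIG_FULL: (GRASP) → mode=GRASP action=A_RELEASE
5. SIG_FULL: (GRASP) → mode=GRASP action=A_RELEASE
6. SIG_OK: (GRASP) → mode=AVOID action=A_PING
7. SIG_FAR: (AVOID) → mode=IDLE action=A_PING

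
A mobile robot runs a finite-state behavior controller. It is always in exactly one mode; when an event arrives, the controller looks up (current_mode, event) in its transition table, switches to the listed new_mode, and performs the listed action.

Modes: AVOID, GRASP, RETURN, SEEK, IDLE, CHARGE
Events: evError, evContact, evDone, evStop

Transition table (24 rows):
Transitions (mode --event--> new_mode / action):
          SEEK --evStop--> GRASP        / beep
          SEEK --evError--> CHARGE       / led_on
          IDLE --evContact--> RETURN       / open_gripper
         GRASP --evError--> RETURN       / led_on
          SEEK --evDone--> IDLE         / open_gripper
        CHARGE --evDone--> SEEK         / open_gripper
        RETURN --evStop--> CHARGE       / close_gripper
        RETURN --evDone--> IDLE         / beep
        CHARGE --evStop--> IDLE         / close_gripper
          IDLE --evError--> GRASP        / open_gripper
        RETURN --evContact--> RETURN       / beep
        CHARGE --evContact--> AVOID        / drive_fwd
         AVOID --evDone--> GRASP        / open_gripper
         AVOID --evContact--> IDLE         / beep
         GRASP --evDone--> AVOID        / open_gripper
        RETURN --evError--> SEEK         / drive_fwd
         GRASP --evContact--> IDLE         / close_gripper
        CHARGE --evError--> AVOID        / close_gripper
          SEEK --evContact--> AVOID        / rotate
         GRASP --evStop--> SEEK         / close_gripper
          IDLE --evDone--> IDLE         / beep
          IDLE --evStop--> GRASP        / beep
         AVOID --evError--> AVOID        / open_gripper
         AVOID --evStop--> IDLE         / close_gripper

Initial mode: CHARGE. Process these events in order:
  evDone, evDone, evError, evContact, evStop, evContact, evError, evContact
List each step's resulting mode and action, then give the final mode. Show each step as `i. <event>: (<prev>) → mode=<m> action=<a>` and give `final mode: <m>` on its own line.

final mode: IDLE

1. evDone: (CHARGE) → mode=SEEK action=open_gripper
2. evDone: (SEEK) → mode=IDLE action=open_gripper
3. evError: (IDLE) → mode=GRASP action=open_gripper
4. evContact: (GRASP) → mode=IDLE action=close_gripper
5. evStop: (IDLE) → mode=GRASP action=beep
6. evContact: (GRASP) → mode=IDLE action=close_gripper
7. evError: (IDLE) → mode=GRASP action=open_gripper
8. evContact: (GRASP) → mode=IDLE action=close_gripper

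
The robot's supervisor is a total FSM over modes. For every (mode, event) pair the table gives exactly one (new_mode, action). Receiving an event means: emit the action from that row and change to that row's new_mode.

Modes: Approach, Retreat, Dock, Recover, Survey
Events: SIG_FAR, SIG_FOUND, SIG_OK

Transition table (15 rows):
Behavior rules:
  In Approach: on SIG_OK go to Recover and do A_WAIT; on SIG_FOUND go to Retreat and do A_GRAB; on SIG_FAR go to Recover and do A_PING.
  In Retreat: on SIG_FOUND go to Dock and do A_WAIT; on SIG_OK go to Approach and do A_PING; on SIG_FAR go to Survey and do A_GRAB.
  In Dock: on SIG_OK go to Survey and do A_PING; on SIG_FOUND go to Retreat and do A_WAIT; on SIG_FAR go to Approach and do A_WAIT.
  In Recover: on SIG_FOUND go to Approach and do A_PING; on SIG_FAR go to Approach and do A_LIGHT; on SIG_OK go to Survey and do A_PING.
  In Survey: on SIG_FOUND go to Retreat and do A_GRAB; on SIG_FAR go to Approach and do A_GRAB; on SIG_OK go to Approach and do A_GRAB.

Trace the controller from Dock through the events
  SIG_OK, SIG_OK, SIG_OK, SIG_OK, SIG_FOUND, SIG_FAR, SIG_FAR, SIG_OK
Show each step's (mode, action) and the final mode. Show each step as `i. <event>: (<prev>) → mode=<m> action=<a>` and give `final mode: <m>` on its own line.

final mode: Recover

1. SIG_OK: (Dock) → mode=Survey action=A_PING
2. SIG_OK: (Survey) → mode=Approach action=A_GRAB
3. SIG_OK: (Approach) → mode=Recover action=A_WAIT
4. SIG_OK: (Recover) → mode=Survey action=A_PING
5. SIG_FOUND: (Survey) → mode=Retreat action=A_GRAB
6. SIG_FAR: (Retreat) → mode=Survey action=A_GRAB
7. SIG_FAR: (Survey) → mode=Approach action=A_GRAB
8. SIG_OK: (Approach) → mode=Recover action=A_WAIT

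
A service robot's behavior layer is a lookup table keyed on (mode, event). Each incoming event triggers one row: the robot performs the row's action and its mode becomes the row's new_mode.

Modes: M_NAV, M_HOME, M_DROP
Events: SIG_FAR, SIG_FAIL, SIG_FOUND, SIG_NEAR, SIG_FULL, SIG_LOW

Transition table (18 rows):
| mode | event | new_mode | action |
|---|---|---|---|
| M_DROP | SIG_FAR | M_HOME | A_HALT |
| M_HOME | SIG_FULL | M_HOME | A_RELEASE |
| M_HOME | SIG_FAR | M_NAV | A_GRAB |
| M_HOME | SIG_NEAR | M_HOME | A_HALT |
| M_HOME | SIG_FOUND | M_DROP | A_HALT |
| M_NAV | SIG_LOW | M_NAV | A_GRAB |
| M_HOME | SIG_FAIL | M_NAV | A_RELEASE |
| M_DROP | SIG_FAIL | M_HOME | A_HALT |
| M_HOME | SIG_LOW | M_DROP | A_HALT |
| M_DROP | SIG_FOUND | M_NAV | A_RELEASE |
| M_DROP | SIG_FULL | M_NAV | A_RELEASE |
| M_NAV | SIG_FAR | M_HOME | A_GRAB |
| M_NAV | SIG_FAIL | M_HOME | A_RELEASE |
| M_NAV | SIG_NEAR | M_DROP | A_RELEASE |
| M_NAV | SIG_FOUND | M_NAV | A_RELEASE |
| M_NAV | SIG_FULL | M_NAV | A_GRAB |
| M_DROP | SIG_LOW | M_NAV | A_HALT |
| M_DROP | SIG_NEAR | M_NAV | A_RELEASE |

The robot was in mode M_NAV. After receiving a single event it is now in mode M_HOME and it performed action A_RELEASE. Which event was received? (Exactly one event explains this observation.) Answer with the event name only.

SIG_FAIL

try SIG_FAR: (M_NAV, SIG_FAR) → (M_HOME, A_GRAB)
try SIG_FAIL: (M_NAV, SIG_FAIL) → (M_HOME, A_RELEASE)  ← matches
try SIG_FOUND: (M_NAV, SIG_FOUND) → (M_NAV, A_RELEASE)
try SIG_NEAR: (M_NAV, SIG_NEAR) → (M_DROP, A_RELEASE)
try SIG_FULL: (M_NAV, SIG_FULL) → (M_NAV, A_GRAB)
try SIG_LOW: (M_NAV, SIG_LOW) → (M_NAV, A_GRAB)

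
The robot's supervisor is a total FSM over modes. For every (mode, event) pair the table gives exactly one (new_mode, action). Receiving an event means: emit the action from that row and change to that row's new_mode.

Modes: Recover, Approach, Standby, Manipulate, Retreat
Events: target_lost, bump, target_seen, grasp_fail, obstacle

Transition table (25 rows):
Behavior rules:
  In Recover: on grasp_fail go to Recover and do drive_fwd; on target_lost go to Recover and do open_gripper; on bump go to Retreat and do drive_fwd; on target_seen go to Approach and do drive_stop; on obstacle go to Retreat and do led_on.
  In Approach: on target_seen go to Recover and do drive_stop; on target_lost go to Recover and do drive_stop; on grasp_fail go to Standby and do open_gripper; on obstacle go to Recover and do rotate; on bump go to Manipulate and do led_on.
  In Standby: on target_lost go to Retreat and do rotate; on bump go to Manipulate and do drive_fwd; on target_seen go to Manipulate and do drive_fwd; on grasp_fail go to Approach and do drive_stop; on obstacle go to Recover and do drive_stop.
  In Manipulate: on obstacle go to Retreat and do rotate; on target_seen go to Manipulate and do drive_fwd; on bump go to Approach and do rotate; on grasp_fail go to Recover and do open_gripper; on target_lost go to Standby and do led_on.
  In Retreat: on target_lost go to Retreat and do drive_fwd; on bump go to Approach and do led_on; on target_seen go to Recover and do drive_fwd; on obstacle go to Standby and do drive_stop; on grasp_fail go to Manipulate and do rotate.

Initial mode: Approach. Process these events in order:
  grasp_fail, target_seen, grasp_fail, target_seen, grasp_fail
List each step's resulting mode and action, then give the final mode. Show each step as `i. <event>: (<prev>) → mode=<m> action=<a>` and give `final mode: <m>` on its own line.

1. grasp_fail: (Approach) → mode=Standby action=open_gripper
2. target_seen: (Standby) → mode=Manipulate action=drive_fwd
3. grasp_fail: (Manipulate) → mode=Recover action=open_gripper
4. target_seen: (Recover) → mode=Approach action=drive_stop
5. grasp_fail: (Approach) → mode=Standby action=open_gripper

final mode: Standby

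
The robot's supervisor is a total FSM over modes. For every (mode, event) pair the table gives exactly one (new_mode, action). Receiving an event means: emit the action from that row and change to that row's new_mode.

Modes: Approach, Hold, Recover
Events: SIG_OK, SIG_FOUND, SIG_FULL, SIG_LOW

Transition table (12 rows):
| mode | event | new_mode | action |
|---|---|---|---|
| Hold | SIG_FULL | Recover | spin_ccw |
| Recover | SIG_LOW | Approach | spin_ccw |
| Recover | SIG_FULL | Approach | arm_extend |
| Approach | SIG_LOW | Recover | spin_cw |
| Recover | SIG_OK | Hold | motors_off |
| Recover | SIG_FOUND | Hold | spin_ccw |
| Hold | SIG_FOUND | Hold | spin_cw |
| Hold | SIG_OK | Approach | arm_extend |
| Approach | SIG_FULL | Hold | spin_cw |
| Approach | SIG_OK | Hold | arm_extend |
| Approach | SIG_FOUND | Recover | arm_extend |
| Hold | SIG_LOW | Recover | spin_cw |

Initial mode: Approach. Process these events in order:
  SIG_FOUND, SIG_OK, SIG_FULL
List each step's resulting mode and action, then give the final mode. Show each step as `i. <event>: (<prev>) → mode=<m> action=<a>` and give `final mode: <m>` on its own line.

final mode: Recover

1. SIG_FOUND: (Approach) → mode=Recover action=arm_extend
2. SIG_OK: (Recover) → mode=Hold action=motors_off
3. SIG_FULL: (Hold) → mode=Recover action=spin_ccw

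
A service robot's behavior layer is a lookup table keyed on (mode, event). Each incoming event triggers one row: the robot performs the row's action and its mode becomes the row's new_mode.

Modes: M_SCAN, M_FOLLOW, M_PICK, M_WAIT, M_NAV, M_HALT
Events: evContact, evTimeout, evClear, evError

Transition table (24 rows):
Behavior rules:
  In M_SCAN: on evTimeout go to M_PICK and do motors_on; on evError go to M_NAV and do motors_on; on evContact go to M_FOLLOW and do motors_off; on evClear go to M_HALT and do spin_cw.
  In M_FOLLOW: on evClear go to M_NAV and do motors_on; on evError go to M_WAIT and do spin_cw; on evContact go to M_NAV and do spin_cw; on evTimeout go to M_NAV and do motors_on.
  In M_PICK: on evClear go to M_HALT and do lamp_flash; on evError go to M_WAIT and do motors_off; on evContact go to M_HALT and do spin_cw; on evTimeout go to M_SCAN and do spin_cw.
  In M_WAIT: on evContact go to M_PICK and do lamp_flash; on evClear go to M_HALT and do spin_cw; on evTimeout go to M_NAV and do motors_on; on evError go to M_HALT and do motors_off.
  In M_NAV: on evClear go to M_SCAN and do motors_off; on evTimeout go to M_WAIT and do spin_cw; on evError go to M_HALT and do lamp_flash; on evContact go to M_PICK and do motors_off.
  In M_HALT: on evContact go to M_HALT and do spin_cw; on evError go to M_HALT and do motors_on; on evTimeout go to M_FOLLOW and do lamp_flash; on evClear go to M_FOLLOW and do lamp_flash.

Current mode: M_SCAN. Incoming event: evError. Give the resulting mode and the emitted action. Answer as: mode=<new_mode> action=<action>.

mode=M_NAV action=motors_on

current mode = M_SCAN; filter table to that mode:
  (M_SCAN, evTimeout) → (M_PICK, motors_on)
  (M_SCAN, evError) → (M_NAV, motors_on)  ← event matches
  (M_SCAN, evContact) → (M_FOLLOW, motors_off)
  (M_SCAN, evClear) → (M_HALT, spin_cw)
event = evError selects (M_NAV, motors_on)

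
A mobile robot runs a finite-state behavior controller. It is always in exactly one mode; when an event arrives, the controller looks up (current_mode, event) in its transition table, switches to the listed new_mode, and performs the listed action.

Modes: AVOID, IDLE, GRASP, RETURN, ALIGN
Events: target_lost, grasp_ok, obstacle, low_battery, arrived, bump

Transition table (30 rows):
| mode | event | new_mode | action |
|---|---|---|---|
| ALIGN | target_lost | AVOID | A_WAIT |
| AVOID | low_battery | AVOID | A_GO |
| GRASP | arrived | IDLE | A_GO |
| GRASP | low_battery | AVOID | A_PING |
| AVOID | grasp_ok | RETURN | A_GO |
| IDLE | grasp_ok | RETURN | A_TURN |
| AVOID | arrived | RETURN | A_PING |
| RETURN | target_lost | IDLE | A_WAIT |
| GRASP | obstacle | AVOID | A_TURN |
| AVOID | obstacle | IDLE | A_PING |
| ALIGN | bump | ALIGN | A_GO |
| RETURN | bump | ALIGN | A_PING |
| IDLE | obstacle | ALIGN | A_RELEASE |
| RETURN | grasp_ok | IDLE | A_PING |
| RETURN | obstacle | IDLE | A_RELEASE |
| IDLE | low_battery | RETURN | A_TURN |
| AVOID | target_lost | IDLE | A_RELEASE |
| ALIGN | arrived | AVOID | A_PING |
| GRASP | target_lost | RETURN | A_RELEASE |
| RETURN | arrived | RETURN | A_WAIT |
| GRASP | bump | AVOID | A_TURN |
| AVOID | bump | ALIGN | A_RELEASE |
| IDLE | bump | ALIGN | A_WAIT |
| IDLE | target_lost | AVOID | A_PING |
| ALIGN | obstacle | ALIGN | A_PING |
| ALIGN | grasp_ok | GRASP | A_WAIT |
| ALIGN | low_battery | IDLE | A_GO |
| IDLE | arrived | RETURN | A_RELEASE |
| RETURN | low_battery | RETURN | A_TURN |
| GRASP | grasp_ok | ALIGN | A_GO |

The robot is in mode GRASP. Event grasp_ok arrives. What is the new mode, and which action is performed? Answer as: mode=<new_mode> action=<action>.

current mode = GRASP; filter table to that mode:
  (GRASP, arrived) → (IDLE, A_GO)
  (GRASP, low_battery) → (AVOID, A_PING)
  (GRASP, obstacle) → (AVOID, A_TURN)
  (GRASP, target_lost) → (RETURN, A_RELEASE)
  (GRASP, bump) → (AVOID, A_TURN)
  (GRASP, grasp_ok) → (ALIGN, A_GO)  ← event matches
event = grasp_ok selects (ALIGN, A_GO)

mode=ALIGN action=A_GO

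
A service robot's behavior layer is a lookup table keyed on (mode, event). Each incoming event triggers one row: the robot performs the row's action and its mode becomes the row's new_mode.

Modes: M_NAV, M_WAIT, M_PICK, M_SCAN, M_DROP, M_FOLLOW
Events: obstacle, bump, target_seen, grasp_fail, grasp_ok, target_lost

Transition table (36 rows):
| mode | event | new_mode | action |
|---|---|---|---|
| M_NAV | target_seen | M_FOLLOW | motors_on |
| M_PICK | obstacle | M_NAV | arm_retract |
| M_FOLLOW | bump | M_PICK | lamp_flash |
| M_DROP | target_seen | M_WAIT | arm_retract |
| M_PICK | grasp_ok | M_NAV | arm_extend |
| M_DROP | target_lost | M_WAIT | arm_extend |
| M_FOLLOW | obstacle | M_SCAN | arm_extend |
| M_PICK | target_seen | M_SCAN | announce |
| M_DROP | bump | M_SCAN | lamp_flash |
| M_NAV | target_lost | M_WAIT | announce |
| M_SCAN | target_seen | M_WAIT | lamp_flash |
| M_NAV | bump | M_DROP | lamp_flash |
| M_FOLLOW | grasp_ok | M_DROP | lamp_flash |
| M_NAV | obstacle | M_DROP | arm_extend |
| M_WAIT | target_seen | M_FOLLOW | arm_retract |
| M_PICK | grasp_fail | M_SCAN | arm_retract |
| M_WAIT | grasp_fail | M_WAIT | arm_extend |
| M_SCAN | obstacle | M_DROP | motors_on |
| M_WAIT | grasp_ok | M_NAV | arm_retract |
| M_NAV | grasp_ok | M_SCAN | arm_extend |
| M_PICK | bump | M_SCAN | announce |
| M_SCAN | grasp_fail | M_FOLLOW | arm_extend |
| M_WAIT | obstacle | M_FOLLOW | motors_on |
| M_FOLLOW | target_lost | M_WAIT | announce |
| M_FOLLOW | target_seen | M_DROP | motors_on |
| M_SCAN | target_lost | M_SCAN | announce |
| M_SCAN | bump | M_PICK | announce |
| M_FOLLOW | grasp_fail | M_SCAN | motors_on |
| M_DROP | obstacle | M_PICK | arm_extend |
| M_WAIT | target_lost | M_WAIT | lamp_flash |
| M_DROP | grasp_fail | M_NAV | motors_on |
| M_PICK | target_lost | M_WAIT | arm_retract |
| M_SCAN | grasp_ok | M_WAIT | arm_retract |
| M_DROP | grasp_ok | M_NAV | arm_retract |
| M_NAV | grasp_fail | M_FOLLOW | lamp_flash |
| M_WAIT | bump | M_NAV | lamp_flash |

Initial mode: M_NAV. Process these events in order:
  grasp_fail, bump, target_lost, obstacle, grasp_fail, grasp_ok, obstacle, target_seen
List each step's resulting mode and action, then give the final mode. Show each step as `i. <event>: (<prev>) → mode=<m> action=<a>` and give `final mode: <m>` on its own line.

1. grasp_fail: (M_NAV) → mode=M_FOLLOW action=lamp_flash
2. bump: (M_FOLLOW) → mode=M_PICK action=lamp_flash
3. target_lost: (M_PICK) → mode=M_WAIT action=arm_retract
4. obstacle: (M_WAIT) → mode=M_FOLLOW action=motors_on
5. grasp_fail: (M_FOLLOW) → mode=M_SCAN action=motors_on
6. grasp_ok: (M_SCAN) → mode=M_WAIT action=arm_retract
7. obstacle: (M_WAIT) → mode=M_FOLLOW action=motors_on
8. target_seen: (M_FOLLOW) → mode=M_DROP action=motors_on

final mode: M_DROP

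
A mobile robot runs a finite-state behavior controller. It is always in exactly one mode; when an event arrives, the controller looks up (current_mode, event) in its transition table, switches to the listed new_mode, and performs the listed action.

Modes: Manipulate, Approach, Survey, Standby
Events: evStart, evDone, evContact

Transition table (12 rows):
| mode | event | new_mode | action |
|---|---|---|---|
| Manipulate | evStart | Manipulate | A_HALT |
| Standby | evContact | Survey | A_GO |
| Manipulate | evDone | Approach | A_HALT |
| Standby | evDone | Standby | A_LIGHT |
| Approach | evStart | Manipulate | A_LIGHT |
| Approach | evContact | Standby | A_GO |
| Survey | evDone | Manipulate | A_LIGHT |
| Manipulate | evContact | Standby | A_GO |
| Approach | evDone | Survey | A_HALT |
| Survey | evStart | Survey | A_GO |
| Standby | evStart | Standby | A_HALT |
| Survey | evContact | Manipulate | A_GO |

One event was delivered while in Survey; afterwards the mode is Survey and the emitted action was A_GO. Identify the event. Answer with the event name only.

evStart

try evStart: (Survey, evStart) → (Survey, A_GO)  ← matches
try evDone: (Survey, evDone) → (Manipulate, A_LIGHT)
try evContact: (Survey, evContact) → (Manipulate, A_GO)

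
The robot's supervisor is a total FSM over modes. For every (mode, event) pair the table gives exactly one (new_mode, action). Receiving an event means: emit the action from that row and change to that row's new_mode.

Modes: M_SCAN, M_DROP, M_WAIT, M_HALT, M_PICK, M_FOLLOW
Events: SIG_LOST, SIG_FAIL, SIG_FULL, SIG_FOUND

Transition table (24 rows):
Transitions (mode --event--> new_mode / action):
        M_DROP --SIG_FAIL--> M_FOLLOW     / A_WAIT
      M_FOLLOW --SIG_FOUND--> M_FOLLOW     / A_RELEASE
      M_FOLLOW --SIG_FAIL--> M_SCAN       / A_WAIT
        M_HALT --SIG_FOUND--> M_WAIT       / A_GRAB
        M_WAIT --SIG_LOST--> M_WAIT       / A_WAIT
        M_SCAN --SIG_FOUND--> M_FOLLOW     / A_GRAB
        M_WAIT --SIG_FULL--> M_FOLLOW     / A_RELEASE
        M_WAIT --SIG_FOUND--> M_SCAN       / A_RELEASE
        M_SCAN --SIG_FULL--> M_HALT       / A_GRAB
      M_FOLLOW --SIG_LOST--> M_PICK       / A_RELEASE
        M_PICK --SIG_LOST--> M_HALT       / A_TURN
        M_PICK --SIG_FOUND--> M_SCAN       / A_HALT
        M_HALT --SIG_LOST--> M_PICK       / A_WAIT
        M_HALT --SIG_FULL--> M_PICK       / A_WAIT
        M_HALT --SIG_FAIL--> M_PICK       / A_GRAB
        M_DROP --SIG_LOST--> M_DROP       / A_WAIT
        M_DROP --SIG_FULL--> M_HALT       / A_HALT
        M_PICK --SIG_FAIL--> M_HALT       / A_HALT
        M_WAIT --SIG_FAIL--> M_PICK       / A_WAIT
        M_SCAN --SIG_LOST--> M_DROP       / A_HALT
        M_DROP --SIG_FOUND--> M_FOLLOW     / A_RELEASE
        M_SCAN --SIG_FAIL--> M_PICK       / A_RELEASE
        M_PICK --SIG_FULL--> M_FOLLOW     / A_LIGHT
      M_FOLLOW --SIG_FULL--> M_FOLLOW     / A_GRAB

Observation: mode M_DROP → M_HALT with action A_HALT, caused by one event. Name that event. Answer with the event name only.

SIG_FULL

try SIG_LOST: (M_DROP, SIG_LOST) → (M_DROP, A_WAIT)
try SIG_FAIL: (M_DROP, SIG_FAIL) → (M_FOLLOW, A_WAIT)
try SIG_FULL: (M_DROP, SIG_FULL) → (M_HALT, A_HALT)  ← matches
try SIG_FOUND: (M_DROP, SIG_FOUND) → (M_FOLLOW, A_RELEASE)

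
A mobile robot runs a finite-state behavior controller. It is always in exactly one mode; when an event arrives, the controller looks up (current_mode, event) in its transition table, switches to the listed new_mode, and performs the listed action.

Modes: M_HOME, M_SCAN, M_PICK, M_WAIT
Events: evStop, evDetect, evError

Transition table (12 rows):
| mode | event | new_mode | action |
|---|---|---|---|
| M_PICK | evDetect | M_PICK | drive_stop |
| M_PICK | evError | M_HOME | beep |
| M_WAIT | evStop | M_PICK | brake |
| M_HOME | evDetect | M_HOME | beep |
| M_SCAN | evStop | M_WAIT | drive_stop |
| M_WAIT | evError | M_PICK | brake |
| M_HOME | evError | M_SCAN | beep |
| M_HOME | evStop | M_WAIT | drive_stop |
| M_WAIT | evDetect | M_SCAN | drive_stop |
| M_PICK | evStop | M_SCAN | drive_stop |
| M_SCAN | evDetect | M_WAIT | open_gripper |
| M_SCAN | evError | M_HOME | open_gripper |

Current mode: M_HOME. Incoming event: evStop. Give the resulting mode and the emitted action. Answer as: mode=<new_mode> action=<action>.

current mode = M_HOME; filter table to that mode:
  (M_HOME, evDetect) → (M_HOME, beep)
  (M_HOME, evError) → (M_SCAN, beep)
  (M_HOME, evStop) → (M_WAIT, drive_stop)  ← event matches
event = evStop selects (M_WAIT, drive_stop)

mode=M_WAIT action=drive_stop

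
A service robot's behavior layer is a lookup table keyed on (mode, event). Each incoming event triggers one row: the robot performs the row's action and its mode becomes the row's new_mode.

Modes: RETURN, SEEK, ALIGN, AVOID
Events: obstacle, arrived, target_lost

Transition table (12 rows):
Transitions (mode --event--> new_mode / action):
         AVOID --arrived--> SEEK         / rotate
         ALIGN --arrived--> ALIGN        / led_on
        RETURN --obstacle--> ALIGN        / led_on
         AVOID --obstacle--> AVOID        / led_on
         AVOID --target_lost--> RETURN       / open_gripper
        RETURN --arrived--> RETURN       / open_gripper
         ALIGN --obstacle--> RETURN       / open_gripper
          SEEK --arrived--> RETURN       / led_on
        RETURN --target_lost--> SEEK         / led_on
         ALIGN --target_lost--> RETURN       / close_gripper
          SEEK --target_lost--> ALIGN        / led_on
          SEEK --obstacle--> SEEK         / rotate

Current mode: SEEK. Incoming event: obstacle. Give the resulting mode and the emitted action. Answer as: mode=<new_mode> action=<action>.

current mode = SEEK; filter table to that mode:
  (SEEK, arrived) → (RETURN, led_on)
  (SEEK, target_lost) → (ALIGN, led_on)
  (SEEK, obstacle) → (SEEK, rotate)  ← event matches
event = obstacle selects (SEEK, rotate)

mode=SEEK action=rotate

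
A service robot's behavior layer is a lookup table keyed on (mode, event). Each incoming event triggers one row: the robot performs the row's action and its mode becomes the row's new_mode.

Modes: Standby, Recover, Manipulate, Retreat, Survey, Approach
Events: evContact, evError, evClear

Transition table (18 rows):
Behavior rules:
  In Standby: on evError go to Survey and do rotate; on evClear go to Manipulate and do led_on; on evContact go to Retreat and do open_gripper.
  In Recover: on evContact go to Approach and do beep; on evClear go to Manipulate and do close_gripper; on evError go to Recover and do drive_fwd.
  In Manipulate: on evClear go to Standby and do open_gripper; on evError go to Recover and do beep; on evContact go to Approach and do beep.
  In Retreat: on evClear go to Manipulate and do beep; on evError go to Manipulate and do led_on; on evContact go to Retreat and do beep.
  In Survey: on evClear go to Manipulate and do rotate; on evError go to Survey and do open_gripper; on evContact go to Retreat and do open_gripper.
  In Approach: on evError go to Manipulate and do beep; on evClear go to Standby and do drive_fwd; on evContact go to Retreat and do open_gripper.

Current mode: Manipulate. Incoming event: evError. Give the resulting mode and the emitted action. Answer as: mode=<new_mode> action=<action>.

mode=Recover action=beep

current mode = Manipulate; filter table to that mode:
  (Manipulate, evClear) → (Standby, open_gripper)
  (Manipulate, evError) → (Recover, beep)  ← event matches
  (Manipulate, evContact) → (Approach, beep)
event = evError selects (Recover, beep)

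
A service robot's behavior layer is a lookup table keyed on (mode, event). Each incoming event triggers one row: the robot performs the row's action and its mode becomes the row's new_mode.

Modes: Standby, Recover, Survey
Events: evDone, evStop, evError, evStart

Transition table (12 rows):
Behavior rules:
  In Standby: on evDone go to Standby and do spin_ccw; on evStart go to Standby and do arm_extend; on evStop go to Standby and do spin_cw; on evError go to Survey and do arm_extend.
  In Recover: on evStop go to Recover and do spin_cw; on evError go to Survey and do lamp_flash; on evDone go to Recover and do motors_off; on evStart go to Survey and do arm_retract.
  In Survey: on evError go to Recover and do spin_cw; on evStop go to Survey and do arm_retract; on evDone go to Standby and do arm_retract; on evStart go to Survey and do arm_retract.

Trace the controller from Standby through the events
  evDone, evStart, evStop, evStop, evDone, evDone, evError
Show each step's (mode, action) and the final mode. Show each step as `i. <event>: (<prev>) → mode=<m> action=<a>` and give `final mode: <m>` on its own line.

1. evDone: (Standby) → mode=Standby action=spin_ccw
2. evStart: (Standby) → mode=Standby action=arm_extend
3. evStop: (Standby) → mode=Standby action=spin_cw
4. evStop: (Standby) → mode=Standby action=spin_cw
5. evDone: (Standby) → mode=Standby action=spin_ccw
6. evDone: (Standby) → mode=Standby action=spin_ccw
7. evError: (Standby) → mode=Survey action=arm_extend

final mode: Survey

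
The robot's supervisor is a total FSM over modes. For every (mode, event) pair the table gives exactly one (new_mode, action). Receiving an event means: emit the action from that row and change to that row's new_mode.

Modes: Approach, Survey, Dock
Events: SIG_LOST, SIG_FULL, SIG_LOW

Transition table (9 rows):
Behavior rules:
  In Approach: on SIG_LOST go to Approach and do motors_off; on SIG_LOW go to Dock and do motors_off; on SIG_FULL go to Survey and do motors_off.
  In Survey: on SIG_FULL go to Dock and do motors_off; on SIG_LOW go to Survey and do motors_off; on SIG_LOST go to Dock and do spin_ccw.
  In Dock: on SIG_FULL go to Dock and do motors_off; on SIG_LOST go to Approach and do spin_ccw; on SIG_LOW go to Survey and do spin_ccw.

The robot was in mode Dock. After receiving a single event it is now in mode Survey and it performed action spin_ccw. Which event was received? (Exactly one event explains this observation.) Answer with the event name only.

try SIG_LOST: (Dock, SIG_LOST) → (Approach, spin_ccw)
try SIG_FULL: (Dock, SIG_FULL) → (Dock, motors_off)
try SIG_LOW: (Dock, SIG_LOW) → (Survey, spin_ccw)  ← matches

SIG_LOW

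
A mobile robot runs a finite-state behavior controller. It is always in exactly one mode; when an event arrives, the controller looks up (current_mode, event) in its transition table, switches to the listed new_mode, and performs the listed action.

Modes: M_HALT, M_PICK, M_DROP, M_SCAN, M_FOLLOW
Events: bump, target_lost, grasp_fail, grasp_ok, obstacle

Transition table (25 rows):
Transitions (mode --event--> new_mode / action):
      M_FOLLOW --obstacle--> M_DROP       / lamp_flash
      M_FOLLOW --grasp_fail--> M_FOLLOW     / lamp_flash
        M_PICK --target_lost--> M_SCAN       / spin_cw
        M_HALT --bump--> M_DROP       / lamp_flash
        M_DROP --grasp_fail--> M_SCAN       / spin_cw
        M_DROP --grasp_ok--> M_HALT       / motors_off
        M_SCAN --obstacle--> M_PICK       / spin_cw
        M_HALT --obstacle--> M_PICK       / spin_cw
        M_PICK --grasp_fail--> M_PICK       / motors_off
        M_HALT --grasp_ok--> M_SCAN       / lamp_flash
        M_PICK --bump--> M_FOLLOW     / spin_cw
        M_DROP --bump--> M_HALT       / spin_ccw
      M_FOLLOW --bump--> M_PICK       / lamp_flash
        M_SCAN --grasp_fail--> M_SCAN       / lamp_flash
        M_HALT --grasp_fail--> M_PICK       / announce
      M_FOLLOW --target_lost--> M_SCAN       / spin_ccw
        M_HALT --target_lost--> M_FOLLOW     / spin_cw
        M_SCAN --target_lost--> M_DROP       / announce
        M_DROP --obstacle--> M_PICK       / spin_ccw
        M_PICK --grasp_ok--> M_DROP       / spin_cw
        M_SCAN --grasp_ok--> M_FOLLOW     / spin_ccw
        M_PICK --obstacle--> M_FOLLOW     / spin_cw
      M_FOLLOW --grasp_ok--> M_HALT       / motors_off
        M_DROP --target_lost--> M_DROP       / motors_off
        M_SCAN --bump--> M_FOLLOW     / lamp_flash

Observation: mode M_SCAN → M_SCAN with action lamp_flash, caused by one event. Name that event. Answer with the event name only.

grasp_fail

try bump: (M_SCAN, bump) → (M_FOLLOW, lamp_flash)
try target_lost: (M_SCAN, target_lost) → (M_DROP, announce)
try grasp_fail: (M_SCAN, grasp_fail) → (M_SCAN, lamp_flash)  ← matches
try grasp_ok: (M_SCAN, grasp_ok) → (M_FOLLOW, spin_ccw)
try obstacle: (M_SCAN, obstacle) → (M_PICK, spin_cw)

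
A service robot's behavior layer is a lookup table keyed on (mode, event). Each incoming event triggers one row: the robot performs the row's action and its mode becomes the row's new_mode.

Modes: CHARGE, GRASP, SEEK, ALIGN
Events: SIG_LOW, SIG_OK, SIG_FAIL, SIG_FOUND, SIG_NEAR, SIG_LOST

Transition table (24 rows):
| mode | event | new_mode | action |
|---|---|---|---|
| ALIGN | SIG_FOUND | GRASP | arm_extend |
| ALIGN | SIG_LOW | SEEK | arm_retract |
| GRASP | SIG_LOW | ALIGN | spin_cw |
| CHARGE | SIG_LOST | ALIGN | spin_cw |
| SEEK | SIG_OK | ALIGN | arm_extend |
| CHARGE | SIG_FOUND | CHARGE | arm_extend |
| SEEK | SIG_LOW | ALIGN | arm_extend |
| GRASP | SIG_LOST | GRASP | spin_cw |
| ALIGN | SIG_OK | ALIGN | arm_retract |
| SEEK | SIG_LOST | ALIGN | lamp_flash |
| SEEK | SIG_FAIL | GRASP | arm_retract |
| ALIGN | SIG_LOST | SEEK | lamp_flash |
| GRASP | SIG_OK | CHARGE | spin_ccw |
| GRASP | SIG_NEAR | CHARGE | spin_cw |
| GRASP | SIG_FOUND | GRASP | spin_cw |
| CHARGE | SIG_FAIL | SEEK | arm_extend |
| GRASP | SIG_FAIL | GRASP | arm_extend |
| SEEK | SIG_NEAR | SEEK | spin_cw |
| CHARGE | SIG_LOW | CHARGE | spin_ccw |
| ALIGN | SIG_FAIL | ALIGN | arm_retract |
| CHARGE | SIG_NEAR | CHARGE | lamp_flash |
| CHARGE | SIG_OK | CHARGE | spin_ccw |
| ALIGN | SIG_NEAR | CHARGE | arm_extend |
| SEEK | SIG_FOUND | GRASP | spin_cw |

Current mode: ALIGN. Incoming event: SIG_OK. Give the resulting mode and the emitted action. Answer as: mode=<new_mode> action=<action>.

current mode = ALIGN; filter table to that mode:
  (ALIGN, SIG_FOUND) → (GRASP, arm_extend)
  (ALIGN, SIG_LOW) → (SEEK, arm_retract)
  (ALIGN, SIG_OK) → (ALIGN, arm_retract)  ← event matches
  (ALIGN, SIG_LOST) → (SEEK, lamp_flash)
  (ALIGN, SIG_FAIL) → (ALIGN, arm_retract)
  (ALIGN, SIG_NEAR) → (CHARGE, arm_extend)
event = SIG_OK selects (ALIGN, arm_retract)

mode=ALIGN action=arm_retract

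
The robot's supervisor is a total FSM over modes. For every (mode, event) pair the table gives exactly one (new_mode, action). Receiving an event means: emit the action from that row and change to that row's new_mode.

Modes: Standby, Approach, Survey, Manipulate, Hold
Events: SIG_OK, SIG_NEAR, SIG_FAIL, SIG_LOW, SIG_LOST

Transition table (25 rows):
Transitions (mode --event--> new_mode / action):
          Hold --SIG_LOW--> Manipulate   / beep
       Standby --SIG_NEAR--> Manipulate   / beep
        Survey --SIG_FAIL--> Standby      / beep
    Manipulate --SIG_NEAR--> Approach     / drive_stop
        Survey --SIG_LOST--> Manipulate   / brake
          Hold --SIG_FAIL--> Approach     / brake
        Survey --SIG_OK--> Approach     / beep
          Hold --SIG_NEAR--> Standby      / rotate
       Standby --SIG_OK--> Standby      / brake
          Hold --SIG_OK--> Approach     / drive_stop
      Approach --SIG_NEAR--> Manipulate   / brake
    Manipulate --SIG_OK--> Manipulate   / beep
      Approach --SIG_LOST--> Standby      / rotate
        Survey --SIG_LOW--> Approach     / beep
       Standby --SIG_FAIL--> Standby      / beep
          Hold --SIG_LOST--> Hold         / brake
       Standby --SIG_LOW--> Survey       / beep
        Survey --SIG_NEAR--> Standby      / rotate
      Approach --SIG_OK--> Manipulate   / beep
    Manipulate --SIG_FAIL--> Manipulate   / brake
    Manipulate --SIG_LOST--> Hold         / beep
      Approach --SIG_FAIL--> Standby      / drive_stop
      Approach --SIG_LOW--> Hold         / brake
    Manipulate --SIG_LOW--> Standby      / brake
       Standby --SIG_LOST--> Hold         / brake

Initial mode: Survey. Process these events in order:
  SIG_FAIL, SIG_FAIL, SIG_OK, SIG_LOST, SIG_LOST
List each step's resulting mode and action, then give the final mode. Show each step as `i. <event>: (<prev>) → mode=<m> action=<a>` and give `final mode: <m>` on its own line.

final mode: Hold

1. SIG_FAIL: (Survey) → mode=Standby action=beep
2. SIG_FAIL: (Standby) → mode=Standby action=beep
3. SIG_OK: (Standby) → mode=Standby action=brake
4. SIG_LOST: (Standby) → mode=Hold action=brake
5. SIG_LOST: (Hold) → mode=Hold action=brake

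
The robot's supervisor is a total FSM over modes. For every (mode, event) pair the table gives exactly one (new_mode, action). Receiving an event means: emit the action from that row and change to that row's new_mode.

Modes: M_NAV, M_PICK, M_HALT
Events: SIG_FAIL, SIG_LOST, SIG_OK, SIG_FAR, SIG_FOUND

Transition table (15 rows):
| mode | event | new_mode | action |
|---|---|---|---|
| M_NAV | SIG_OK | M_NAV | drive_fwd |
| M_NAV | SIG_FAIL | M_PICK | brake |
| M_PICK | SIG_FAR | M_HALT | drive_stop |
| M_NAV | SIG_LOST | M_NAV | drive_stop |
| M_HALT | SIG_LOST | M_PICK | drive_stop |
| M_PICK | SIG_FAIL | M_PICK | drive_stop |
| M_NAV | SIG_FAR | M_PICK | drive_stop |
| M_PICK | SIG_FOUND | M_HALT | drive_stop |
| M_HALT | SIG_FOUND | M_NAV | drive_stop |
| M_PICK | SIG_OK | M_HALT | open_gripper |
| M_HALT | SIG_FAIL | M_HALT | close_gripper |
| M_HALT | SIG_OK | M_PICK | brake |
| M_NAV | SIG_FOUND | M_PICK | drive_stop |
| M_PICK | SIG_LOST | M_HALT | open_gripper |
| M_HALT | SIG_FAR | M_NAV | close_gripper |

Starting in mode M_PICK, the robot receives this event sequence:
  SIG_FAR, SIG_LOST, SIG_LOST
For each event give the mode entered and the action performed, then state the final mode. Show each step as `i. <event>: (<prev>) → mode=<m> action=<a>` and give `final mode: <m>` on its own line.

1. SIG_FAR: (M_PICK) → mode=M_HALT action=drive_stop
2. SIG_LOST: (M_HALT) → mode=M_PICK action=drive_stop
3. SIG_LOST: (M_PICK) → mode=M_HALT action=open_gripper

final mode: M_HALT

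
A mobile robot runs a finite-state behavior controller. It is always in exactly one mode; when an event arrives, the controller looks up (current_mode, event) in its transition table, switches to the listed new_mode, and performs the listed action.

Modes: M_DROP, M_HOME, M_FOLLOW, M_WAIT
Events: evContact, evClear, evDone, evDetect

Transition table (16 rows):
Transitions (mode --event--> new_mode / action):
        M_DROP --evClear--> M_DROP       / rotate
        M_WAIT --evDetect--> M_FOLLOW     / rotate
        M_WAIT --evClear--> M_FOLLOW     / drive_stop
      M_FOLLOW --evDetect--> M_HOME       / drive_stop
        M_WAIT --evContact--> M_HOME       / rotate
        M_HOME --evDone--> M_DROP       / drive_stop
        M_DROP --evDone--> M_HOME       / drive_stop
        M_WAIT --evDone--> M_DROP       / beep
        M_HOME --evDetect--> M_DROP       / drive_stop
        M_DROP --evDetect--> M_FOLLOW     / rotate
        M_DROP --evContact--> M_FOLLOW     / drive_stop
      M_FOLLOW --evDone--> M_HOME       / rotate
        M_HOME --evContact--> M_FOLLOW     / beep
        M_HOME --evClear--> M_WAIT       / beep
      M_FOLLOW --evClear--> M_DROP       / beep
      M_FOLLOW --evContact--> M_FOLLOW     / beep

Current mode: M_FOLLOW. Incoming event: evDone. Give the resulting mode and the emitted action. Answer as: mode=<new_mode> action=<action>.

mode=M_HOME action=rotate

current mode = M_FOLLOW; filter table to that mode:
  (M_FOLLOW, evDetect) → (M_HOME, drive_stop)
  (M_FOLLOW, evDone) → (M_HOME, rotate)  ← event matches
  (M_FOLLOW, evClear) → (M_DROP, beep)
  (M_FOLLOW, evContact) → (M_FOLLOW, beep)
event = evDone selects (M_HOME, rotate)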